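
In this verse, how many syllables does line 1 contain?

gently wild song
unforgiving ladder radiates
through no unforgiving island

4

Line 1: gently(2) + wild(1) + song(1) = 4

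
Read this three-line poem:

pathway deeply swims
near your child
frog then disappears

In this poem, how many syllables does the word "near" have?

"near" has 1 syllable.

1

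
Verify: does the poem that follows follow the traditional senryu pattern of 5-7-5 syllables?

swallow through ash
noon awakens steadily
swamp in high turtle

No

Line 1: "swallow through ash": 2+1+1 = 4 (expected 5)
Line 2: "noon awakens steadily": 1+3+3 = 7 ✓
Line 3: "swamp in high turtle": 1+1+1+2 = 5 ✓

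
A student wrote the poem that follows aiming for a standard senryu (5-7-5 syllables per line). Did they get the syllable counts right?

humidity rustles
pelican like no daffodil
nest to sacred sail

Line 1: "humidity rustles": 4+2 = 6 (expected 5)
Line 2: "pelican like no daffodil": 3+1+1+3 = 8 (expected 7)
Line 3: "nest to sacred sail": 1+1+2+1 = 5 ✓

No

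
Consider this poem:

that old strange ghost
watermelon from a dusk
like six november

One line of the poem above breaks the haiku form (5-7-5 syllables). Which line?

Line 1: that (1), old (1), strange (1), ghost (1) → 4 (expected 5)
Line 2: watermelon (4), from (1), a (1), dusk (1) → 7 ✓
Line 3: like (1), six (1), november (3) → 5 ✓

The first line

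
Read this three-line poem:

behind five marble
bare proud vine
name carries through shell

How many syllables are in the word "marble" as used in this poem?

"marble" has 2 syllables.

2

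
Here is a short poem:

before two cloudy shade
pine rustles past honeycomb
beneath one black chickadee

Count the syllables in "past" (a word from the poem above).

"past" has 1 syllable.

1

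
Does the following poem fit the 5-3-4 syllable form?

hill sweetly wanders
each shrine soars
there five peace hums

Yes

Line 1: hill(1) + sweetly(2) + wanders(2) = 5 ✓
Line 2: each(1) + shrine(1) + soars(1) = 3 ✓
Line 3: there(1) + five(1) + peace(1) + hums(1) = 4 ✓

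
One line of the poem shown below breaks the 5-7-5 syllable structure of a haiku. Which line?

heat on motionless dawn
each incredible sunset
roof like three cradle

Line 1

Line 1: heat (1), on (1), motionless (3), dawn (1) → 6 (expected 5)
Line 2: each (1), incredible (4), sunset (2) → 7 ✓
Line 3: roof (1), like (1), three (1), cradle (2) → 5 ✓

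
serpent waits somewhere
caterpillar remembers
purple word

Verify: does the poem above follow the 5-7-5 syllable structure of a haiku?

No

Line 1: serpent (2), waits (1), somewhere (2) → 5 ✓
Line 2: caterpillar (4), remembers (3) → 7 ✓
Line 3: purple (2), word (1) → 3 (expected 5)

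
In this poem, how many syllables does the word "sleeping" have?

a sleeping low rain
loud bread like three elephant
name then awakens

2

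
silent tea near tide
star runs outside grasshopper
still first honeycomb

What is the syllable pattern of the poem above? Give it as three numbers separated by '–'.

5–7–5

Line 1: silent(2) + tea(1) + near(1) + tide(1) = 5
Line 2: star(1) + runs(1) + outside(2) + grasshopper(3) = 7
Line 3: still(1) + first(1) + honeycomb(3) = 5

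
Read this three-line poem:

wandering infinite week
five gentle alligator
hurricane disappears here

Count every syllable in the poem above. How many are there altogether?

21

Line 1: wandering(3) + infinite(3) + week(1) = 7
Line 2: five(1) + gentle(2) + alligator(4) = 7
Line 3: hurricane(3) + disappears(3) + here(1) = 7
Total: 7 + 7 + 7 = 21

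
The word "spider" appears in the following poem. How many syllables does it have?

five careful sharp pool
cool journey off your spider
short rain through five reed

2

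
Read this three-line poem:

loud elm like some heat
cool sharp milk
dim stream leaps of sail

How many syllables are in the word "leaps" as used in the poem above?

1

"leaps" has 1 syllable.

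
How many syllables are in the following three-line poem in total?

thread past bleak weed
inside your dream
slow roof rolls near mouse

Line 1: thread(1) + past(1) + bleak(1) + weed(1) = 4
Line 2: inside(2) + your(1) + dream(1) = 4
Line 3: slow(1) + roof(1) + rolls(1) + near(1) + mouse(1) = 5
Total: 4 + 4 + 5 = 13

13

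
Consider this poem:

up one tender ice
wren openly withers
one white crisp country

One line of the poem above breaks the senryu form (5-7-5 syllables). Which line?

Line 2

Line 1: up (1), one (1), tender (2), ice (1) → 5 ✓
Line 2: wren (1), openly (3), withers (2) → 6 (expected 7)
Line 3: one (1), white (1), crisp (1), country (2) → 5 ✓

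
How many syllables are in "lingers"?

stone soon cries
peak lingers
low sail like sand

2

"lingers" has 2 syllables.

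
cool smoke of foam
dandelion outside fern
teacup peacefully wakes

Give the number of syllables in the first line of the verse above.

The first line: cool(1) + smoke(1) + of(1) + foam(1) = 4

4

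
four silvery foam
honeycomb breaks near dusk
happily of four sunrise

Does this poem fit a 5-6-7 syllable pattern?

Yes

Line 1: "four silvery foam": 1+3+1 = 5 ✓
Line 2: "honeycomb breaks near dusk": 3+1+1+1 = 6 ✓
Line 3: "happily of four sunrise": 3+1+1+2 = 7 ✓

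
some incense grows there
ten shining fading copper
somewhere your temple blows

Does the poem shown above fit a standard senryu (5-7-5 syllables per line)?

Line 1: some (1), incense (2), grows (1), there (1) → 5 ✓
Line 2: ten (1), shining (2), fading (2), copper (2) → 7 ✓
Line 3: somewhere (2), your (1), temple (2), blows (1) → 6 (expected 5)

No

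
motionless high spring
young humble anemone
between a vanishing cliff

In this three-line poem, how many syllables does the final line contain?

The final line: between(2) + a(1) + vanishing(3) + cliff(1) = 7

7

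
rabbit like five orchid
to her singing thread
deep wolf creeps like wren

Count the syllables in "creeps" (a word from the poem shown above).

1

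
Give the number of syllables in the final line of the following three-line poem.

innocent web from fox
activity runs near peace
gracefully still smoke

5

The final line: gracefully (3), still (1), smoke (1) → 5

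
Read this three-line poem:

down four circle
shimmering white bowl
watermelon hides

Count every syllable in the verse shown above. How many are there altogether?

14

Line 1: down (1), four (1), circle (2) → 4
Line 2: shimmering (3), white (1), bowl (1) → 5
Line 3: watermelon (4), hides (1) → 5
Total: 4 + 5 + 5 = 14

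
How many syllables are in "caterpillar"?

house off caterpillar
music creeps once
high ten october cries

4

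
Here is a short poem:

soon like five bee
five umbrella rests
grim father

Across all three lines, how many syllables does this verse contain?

12

Line 1: soon(1) + like(1) + five(1) + bee(1) = 4
Line 2: five(1) + umbrella(3) + rests(1) = 5
Line 3: grim(1) + father(2) = 3
Total: 4 + 5 + 3 = 12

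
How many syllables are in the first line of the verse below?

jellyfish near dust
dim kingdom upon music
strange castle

5

The first line: "jellyfish near dust": 3+1+1 = 5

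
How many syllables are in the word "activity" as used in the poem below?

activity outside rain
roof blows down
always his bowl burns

4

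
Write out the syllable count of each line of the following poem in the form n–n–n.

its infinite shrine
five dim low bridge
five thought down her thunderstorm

5–4–7

Line 1: its(1) + infinite(3) + shrine(1) = 5
Line 2: five(1) + dim(1) + low(1) + bridge(1) = 4
Line 3: five(1) + thought(1) + down(1) + her(1) + thunderstorm(3) = 7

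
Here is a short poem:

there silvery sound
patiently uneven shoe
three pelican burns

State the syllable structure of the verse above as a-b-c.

5-7-5

Line 1: there (1), silvery (3), sound (1) → 5
Line 2: patiently (3), uneven (3), shoe (1) → 7
Line 3: three (1), pelican (3), burns (1) → 5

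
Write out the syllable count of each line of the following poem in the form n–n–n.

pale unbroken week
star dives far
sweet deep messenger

Line 1: pale(1) + unbroken(3) + week(1) = 5
Line 2: star(1) + dives(1) + far(1) = 3
Line 3: sweet(1) + deep(1) + messenger(3) = 5

5–3–5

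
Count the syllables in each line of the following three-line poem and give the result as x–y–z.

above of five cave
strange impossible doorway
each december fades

Line 1: above (2), of (1), five (1), cave (1) → 5
Line 2: strange (1), impossible (4), doorway (2) → 7
Line 3: each (1), december (3), fades (1) → 5

5–7–5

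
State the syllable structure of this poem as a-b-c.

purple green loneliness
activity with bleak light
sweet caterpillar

6-7-5

Line 1: "purple green loneliness": 2+1+3 = 6
Line 2: "activity with bleak light": 4+1+1+1 = 7
Line 3: "sweet caterpillar": 1+4 = 5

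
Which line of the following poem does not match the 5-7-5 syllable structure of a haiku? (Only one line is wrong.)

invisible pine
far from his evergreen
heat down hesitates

The second line

Line 1: "invisible pine": 4+1 = 5 ✓
Line 2: "far from his evergreen": 1+1+1+3 = 6 (expected 7)
Line 3: "heat down hesitates": 1+1+3 = 5 ✓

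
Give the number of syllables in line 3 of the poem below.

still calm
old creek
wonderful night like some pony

Line 3: "wonderful night like some pony": 3+1+1+1+2 = 8

8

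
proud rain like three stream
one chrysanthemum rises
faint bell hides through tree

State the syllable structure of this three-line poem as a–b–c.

5–7–5

Line 1: proud(1) + rain(1) + like(1) + three(1) + stream(1) = 5
Line 2: one(1) + chrysanthemum(4) + rises(2) = 7
Line 3: faint(1) + bell(1) + hides(1) + through(1) + tree(1) = 5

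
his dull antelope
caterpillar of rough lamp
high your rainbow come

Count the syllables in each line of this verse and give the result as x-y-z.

Line 1: "his dull antelope": 1+1+3 = 5
Line 2: "caterpillar of rough lamp": 4+1+1+1 = 7
Line 3: "high your rainbow come": 1+1+2+1 = 5

5-7-5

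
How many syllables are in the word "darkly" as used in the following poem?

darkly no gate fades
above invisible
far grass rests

2

"darkly" has 2 syllables.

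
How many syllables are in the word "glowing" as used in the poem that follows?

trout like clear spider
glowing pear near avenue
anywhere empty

"glowing" has 2 syllables.

2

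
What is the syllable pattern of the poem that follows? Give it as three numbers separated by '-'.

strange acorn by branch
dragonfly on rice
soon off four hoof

Line 1: "strange acorn by branch": 1+2+1+1 = 5
Line 2: "dragonfly on rice": 3+1+1 = 5
Line 3: "soon off four hoof": 1+1+1+1 = 4

5-5-4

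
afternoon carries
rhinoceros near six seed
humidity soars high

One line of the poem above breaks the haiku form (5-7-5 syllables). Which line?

Line 1: afternoon(3) + carries(2) = 5 ✓
Line 2: rhinoceros(4) + near(1) + six(1) + seed(1) = 7 ✓
Line 3: humidity(4) + soars(1) + high(1) = 6 (expected 5)

The third line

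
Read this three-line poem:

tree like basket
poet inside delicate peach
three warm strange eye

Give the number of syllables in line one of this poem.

4

Line one: "tree like basket": 1+1+2 = 4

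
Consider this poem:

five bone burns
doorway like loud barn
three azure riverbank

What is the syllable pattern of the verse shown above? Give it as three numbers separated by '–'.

3–5–6

Line 1: five (1), bone (1), burns (1) → 3
Line 2: doorway (2), like (1), loud (1), barn (1) → 5
Line 3: three (1), azure (2), riverbank (3) → 6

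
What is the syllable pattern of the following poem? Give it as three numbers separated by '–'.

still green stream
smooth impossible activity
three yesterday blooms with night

Line 1: still(1) + green(1) + stream(1) = 3
Line 2: smooth(1) + impossible(4) + activity(4) = 9
Line 3: three(1) + yesterday(3) + blooms(1) + with(1) + night(1) = 7

3–9–7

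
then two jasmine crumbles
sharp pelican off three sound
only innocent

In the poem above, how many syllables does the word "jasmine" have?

2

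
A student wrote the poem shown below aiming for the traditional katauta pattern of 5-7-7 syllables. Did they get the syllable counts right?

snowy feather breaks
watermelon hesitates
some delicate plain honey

Yes

Line 1: snowy (2), feather (2), breaks (1) → 5 ✓
Line 2: watermelon (4), hesitates (3) → 7 ✓
Line 3: some (1), delicate (3), plain (1), honey (2) → 7 ✓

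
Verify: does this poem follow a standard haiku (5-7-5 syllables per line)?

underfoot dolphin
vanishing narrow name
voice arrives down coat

Line 1: underfoot (3), dolphin (2) → 5 ✓
Line 2: vanishing (3), narrow (2), name (1) → 6 (expected 7)
Line 3: voice (1), arrives (2), down (1), coat (1) → 5 ✓

No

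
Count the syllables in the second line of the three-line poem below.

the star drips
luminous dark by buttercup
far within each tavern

The second line: luminous(3) + dark(1) + by(1) + buttercup(3) = 8

8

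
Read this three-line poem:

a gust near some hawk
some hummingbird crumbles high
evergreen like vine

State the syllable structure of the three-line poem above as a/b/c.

5/7/5

Line 1: "a gust near some hawk": 1+1+1+1+1 = 5
Line 2: "some hummingbird crumbles high": 1+3+2+1 = 7
Line 3: "evergreen like vine": 3+1+1 = 5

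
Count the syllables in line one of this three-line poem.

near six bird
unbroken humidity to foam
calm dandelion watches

Line one: near (1), six (1), bird (1) → 3

3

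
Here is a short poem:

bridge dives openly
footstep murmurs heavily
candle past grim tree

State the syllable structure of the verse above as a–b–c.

Line 1: bridge(1) + dives(1) + openly(3) = 5
Line 2: footstep(2) + murmurs(2) + heavily(3) = 7
Line 3: candle(2) + past(1) + grim(1) + tree(1) = 5

5–7–5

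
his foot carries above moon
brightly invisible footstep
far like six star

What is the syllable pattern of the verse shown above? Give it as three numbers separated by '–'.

Line 1: his (1), foot (1), carries (2), above (2), moon (1) → 7
Line 2: brightly (2), invisible (4), footstep (2) → 8
Line 3: far (1), like (1), six (1), star (1) → 4

7–8–4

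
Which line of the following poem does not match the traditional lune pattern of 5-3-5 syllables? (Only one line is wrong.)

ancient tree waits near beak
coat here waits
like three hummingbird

The first line

Line 1: ancient(2) + tree(1) + waits(1) + near(1) + beak(1) = 6 (expected 5)
Line 2: coat(1) + here(1) + waits(1) = 3 ✓
Line 3: like(1) + three(1) + hummingbird(3) = 5 ✓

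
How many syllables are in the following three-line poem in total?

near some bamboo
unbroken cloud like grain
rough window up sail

Line 1: near (1), some (1), bamboo (2) → 4
Line 2: unbroken (3), cloud (1), like (1), grain (1) → 6
Line 3: rough (1), window (2), up (1), sail (1) → 5
Total: 4 + 6 + 5 = 15

15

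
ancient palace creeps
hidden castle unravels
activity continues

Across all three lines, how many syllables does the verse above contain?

19

Line 1: ancient (2), palace (2), creeps (1) → 5
Line 2: hidden (2), castle (2), unravels (3) → 7
Line 3: activity (4), continues (3) → 7
Total: 5 + 7 + 7 = 19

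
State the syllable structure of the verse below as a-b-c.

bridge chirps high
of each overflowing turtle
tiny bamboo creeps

3-8-5

Line 1: bridge (1), chirps (1), high (1) → 3
Line 2: of (1), each (1), overflowing (4), turtle (2) → 8
Line 3: tiny (2), bamboo (2), creeps (1) → 5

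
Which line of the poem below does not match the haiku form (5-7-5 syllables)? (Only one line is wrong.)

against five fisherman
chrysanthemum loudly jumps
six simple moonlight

Line 1: against (2), five (1), fisherman (3) → 6 (expected 5)
Line 2: chrysanthemum (4), loudly (2), jumps (1) → 7 ✓
Line 3: six (1), simple (2), moonlight (2) → 5 ✓

The first line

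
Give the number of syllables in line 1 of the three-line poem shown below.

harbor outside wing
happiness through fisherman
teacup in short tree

5

Line 1: "harbor outside wing": 2+2+1 = 5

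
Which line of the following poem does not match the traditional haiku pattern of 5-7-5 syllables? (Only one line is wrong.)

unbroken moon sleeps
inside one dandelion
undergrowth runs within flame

The third line

Line 1: unbroken(3) + moon(1) + sleeps(1) = 5 ✓
Line 2: inside(2) + one(1) + dandelion(4) = 7 ✓
Line 3: undergrowth(3) + runs(1) + within(2) + flame(1) = 7 (expected 5)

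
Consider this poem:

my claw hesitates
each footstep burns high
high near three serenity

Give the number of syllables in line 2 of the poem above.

Line 2: "each footstep burns high": 1+2+1+1 = 5

5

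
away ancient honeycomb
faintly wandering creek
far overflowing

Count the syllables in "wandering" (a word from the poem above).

3

"wandering" has 3 syllables.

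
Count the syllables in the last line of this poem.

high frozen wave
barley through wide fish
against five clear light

5

The last line: against (2), five (1), clear (1), light (1) → 5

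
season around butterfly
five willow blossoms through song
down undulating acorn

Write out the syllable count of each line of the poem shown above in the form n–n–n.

Line 1: "season around butterfly": 2+2+3 = 7
Line 2: "five willow blossoms through song": 1+2+2+1+1 = 7
Line 3: "down undulating acorn": 1+4+2 = 7

7–7–7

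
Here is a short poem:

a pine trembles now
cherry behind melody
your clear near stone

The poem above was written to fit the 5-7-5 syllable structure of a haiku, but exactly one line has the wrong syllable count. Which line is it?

The third line

Line 1: a(1) + pine(1) + trembles(2) + now(1) = 5 ✓
Line 2: cherry(2) + behind(2) + melody(3) = 7 ✓
Line 3: your(1) + clear(1) + near(1) + stone(1) = 4 (expected 5)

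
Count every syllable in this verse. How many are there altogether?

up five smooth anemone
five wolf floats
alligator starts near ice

Line 1: up (1), five (1), smooth (1), anemone (4) → 7
Line 2: five (1), wolf (1), floats (1) → 3
Line 3: alligator (4), starts (1), near (1), ice (1) → 7
Total: 7 + 3 + 7 = 17

17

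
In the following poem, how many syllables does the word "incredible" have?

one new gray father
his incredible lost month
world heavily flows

"incredible" has 4 syllables.

4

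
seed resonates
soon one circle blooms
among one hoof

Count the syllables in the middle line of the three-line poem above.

5

The middle line: soon (1), one (1), circle (2), blooms (1) → 5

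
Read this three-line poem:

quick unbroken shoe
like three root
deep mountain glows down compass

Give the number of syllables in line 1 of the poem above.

Line 1: "quick unbroken shoe": 1+3+1 = 5

5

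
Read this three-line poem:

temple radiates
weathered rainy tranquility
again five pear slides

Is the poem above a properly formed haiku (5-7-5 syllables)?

No

Line 1: temple (2), radiates (3) → 5 ✓
Line 2: weathered (2), rainy (2), tranquility (4) → 8 (expected 7)
Line 3: again (2), five (1), pear (1), slides (1) → 5 ✓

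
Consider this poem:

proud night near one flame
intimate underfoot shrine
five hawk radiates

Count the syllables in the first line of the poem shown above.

5

The first line: "proud night near one flame": 1+1+1+1+1 = 5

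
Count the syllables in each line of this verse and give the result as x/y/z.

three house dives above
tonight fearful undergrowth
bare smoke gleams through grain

Line 1: three (1), house (1), dives (1), above (2) → 5
Line 2: tonight (2), fearful (2), undergrowth (3) → 7
Line 3: bare (1), smoke (1), gleams (1), through (1), grain (1) → 5

5/7/5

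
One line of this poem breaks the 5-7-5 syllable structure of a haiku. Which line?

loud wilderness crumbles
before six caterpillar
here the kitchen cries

Line 1: loud (1), wilderness (3), crumbles (2) → 6 (expected 5)
Line 2: before (2), six (1), caterpillar (4) → 7 ✓
Line 3: here (1), the (1), kitchen (2), cries (1) → 5 ✓

Line 1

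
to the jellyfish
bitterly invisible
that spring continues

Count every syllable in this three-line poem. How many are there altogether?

17

Line 1: "to the jellyfish": 1+1+3 = 5
Line 2: "bitterly invisible": 3+4 = 7
Line 3: "that spring continues": 1+1+3 = 5
Total: 5 + 7 + 5 = 17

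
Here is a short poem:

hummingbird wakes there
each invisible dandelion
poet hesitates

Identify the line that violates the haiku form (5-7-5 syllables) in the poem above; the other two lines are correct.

Line 1: hummingbird(3) + wakes(1) + there(1) = 5 ✓
Line 2: each(1) + invisible(4) + dandelion(4) = 9 (expected 7)
Line 3: poet(2) + hesitates(3) = 5 ✓

The second line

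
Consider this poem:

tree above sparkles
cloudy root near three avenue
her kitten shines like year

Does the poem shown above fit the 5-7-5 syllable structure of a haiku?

No

Line 1: tree(1) + above(2) + sparkles(2) = 5 ✓
Line 2: cloudy(2) + root(1) + near(1) + three(1) + avenue(3) = 8 (expected 7)
Line 3: her(1) + kitten(2) + shines(1) + like(1) + year(1) = 6 (expected 5)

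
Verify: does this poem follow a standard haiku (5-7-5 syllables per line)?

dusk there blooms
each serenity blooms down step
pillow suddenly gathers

No

Line 1: dusk(1) + there(1) + blooms(1) = 3 (expected 5)
Line 2: each(1) + serenity(4) + blooms(1) + down(1) + step(1) = 8 (expected 7)
Line 3: pillow(2) + suddenly(3) + gathers(2) = 7 (expected 5)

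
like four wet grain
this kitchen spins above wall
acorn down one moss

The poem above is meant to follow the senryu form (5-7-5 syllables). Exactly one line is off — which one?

Line 1

Line 1: "like four wet grain": 1+1+1+1 = 4 (expected 5)
Line 2: "this kitchen spins above wall": 1+2+1+2+1 = 7 ✓
Line 3: "acorn down one moss": 2+1+1+1 = 5 ✓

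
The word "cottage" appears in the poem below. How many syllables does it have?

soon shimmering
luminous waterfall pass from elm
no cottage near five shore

2

"cottage" has 2 syllables.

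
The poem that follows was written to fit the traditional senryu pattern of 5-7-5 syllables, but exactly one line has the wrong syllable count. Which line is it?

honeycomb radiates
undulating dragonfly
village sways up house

Line 1

Line 1: honeycomb (3), radiates (3) → 6 (expected 5)
Line 2: undulating (4), dragonfly (3) → 7 ✓
Line 3: village (2), sways (1), up (1), house (1) → 5 ✓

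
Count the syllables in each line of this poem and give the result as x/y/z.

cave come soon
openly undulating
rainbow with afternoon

3/7/6

Line 1: cave (1), come (1), soon (1) → 3
Line 2: openly (3), undulating (4) → 7
Line 3: rainbow (2), with (1), afternoon (3) → 6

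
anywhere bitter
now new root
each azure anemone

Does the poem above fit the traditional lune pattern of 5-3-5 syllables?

Line 1: anywhere (3), bitter (2) → 5 ✓
Line 2: now (1), new (1), root (1) → 3 ✓
Line 3: each (1), azure (2), anemone (4) → 7 (expected 5)

No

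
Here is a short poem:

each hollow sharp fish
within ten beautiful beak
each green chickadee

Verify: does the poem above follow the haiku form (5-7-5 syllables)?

Yes

Line 1: "each hollow sharp fish": 1+2+1+1 = 5 ✓
Line 2: "within ten beautiful beak": 2+1+3+1 = 7 ✓
Line 3: "each green chickadee": 1+1+3 = 5 ✓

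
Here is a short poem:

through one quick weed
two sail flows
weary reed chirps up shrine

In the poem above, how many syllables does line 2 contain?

3

Line 2: two(1) + sail(1) + flows(1) = 3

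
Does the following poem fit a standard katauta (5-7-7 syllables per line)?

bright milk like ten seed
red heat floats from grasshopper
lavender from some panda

Yes

Line 1: bright(1) + milk(1) + like(1) + ten(1) + seed(1) = 5 ✓
Line 2: red(1) + heat(1) + floats(1) + from(1) + grasshopper(3) = 7 ✓
Line 3: lavender(3) + from(1) + some(1) + panda(2) = 7 ✓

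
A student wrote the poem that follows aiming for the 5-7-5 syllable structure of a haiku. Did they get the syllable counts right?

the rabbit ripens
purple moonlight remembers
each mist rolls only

Line 1: the(1) + rabbit(2) + ripens(2) = 5 ✓
Line 2: purple(2) + moonlight(2) + remembers(3) = 7 ✓
Line 3: each(1) + mist(1) + rolls(1) + only(2) = 5 ✓

Yes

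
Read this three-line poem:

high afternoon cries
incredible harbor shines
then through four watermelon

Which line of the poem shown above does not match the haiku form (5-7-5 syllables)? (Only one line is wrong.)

The third line

Line 1: high(1) + afternoon(3) + cries(1) = 5 ✓
Line 2: incredible(4) + harbor(2) + shines(1) = 7 ✓
Line 3: then(1) + through(1) + four(1) + watermelon(4) = 7 (expected 5)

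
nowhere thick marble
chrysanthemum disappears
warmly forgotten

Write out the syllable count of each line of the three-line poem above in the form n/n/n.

5/7/5

Line 1: "nowhere thick marble": 2+1+2 = 5
Line 2: "chrysanthemum disappears": 4+3 = 7
Line 3: "warmly forgotten": 2+3 = 5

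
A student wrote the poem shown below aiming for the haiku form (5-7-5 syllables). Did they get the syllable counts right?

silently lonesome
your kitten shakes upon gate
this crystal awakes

Yes

Line 1: silently(3) + lonesome(2) = 5 ✓
Line 2: your(1) + kitten(2) + shakes(1) + upon(2) + gate(1) = 7 ✓
Line 3: this(1) + crystal(2) + awakes(2) = 5 ✓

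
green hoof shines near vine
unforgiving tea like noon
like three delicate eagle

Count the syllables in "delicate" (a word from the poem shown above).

"delicate" has 3 syllables.

3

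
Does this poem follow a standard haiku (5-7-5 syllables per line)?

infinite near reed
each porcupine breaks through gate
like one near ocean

Line 1: infinite(3) + near(1) + reed(1) = 5 ✓
Line 2: each(1) + porcupine(3) + breaks(1) + through(1) + gate(1) = 7 ✓
Line 3: like(1) + one(1) + near(1) + ocean(2) = 5 ✓

Yes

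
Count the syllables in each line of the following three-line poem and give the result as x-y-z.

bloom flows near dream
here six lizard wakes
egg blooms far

4-5-3

Line 1: bloom(1) + flows(1) + near(1) + dream(1) = 4
Line 2: here(1) + six(1) + lizard(2) + wakes(1) = 5
Line 3: egg(1) + blooms(1) + far(1) = 3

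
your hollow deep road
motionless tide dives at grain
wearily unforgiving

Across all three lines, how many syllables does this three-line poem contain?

Line 1: "your hollow deep road": 1+2+1+1 = 5
Line 2: "motionless tide dives at grain": 3+1+1+1+1 = 7
Line 3: "wearily unforgiving": 3+4 = 7
Total: 5 + 7 + 7 = 19

19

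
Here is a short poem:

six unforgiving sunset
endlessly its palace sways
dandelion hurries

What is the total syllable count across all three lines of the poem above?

20

Line 1: "six unforgiving sunset": 1+4+2 = 7
Line 2: "endlessly its palace sways": 3+1+2+1 = 7
Line 3: "dandelion hurries": 4+2 = 6
Total: 7 + 7 + 6 = 20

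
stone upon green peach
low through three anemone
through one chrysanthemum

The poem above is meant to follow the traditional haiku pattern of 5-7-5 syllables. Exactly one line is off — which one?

Line 1: stone(1) + upon(2) + green(1) + peach(1) = 5 ✓
Line 2: low(1) + through(1) + three(1) + anemone(4) = 7 ✓
Line 3: through(1) + one(1) + chrysanthemum(4) = 6 (expected 5)

Line 3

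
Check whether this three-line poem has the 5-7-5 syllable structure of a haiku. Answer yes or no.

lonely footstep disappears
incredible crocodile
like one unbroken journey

No

Line 1: lonely (2), footstep (2), disappears (3) → 7 (expected 5)
Line 2: incredible (4), crocodile (3) → 7 ✓
Line 3: like (1), one (1), unbroken (3), journey (2) → 7 (expected 5)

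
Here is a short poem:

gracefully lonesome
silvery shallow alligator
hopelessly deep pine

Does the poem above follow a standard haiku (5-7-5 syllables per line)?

No

Line 1: gracefully(3) + lonesome(2) = 5 ✓
Line 2: silvery(3) + shallow(2) + alligator(4) = 9 (expected 7)
Line 3: hopelessly(3) + deep(1) + pine(1) = 5 ✓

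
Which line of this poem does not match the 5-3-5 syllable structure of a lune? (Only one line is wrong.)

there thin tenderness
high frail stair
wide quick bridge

The third line

Line 1: "there thin tenderness": 1+1+3 = 5 ✓
Line 2: "high frail stair": 1+1+1 = 3 ✓
Line 3: "wide quick bridge": 1+1+1 = 3 (expected 5)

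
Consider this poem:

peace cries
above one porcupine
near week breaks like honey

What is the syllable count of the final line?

6

The final line: near (1), week (1), breaks (1), like (1), honey (2) → 6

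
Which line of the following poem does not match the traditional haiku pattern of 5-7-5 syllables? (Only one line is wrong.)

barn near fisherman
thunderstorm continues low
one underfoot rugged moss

Line 1: "barn near fisherman": 1+1+3 = 5 ✓
Line 2: "thunderstorm continues low": 3+3+1 = 7 ✓
Line 3: "one underfoot rugged moss": 1+3+2+1 = 7 (expected 5)

Line 3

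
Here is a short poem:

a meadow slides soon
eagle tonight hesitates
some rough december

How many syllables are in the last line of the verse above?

The last line: "some rough december": 1+1+3 = 5

5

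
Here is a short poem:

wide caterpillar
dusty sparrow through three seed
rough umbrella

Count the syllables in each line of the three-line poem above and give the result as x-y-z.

5-7-4

Line 1: wide(1) + caterpillar(4) = 5
Line 2: dusty(2) + sparrow(2) + through(1) + three(1) + seed(1) = 7
Line 3: rough(1) + umbrella(3) = 4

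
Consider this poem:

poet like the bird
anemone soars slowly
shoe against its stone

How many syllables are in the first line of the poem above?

5

The first line: poet(2) + like(1) + the(1) + bird(1) = 5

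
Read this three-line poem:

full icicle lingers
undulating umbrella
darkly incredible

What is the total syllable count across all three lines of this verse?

19

Line 1: full (1), icicle (3), lingers (2) → 6
Line 2: undulating (4), umbrella (3) → 7
Line 3: darkly (2), incredible (4) → 6
Total: 6 + 7 + 6 = 19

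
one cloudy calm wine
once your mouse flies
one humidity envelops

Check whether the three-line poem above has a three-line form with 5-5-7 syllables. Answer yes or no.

No

Line 1: "one cloudy calm wine": 1+2+1+1 = 5 ✓
Line 2: "once your mouse flies": 1+1+1+1 = 4 (expected 5)
Line 3: "one humidity envelops": 1+4+3 = 8 (expected 7)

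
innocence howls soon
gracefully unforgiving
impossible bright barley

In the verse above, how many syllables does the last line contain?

7

The last line: impossible (4), bright (1), barley (2) → 7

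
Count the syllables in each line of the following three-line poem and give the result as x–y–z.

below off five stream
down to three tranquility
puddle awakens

Line 1: below (2), off (1), five (1), stream (1) → 5
Line 2: down (1), to (1), three (1), tranquility (4) → 7
Line 3: puddle (2), awakens (3) → 5

5–7–5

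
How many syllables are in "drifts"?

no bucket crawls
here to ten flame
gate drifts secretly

1

"drifts" has 1 syllable.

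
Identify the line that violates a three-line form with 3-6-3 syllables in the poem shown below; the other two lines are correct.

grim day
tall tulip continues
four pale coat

Line 1

Line 1: grim (1), day (1) → 2 (expected 3)
Line 2: tall (1), tulip (2), continues (3) → 6 ✓
Line 3: four (1), pale (1), coat (1) → 3 ✓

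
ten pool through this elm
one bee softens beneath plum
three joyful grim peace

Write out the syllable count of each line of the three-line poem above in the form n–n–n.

Line 1: "ten pool through this elm": 1+1+1+1+1 = 5
Line 2: "one bee softens beneath plum": 1+1+2+2+1 = 7
Line 3: "three joyful grim peace": 1+2+1+1 = 5

5–7–5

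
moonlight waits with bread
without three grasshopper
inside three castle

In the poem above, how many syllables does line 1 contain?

5

Line 1: moonlight (2), waits (1), with (1), bread (1) → 5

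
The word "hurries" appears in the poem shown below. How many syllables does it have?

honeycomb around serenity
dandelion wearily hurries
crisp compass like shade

"hurries" has 2 syllables.

2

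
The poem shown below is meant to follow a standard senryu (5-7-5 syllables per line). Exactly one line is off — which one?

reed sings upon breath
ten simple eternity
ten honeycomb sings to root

The third line

Line 1: reed(1) + sings(1) + upon(2) + breath(1) = 5 ✓
Line 2: ten(1) + simple(2) + eternity(4) = 7 ✓
Line 3: ten(1) + honeycomb(3) + sings(1) + to(1) + root(1) = 7 (expected 5)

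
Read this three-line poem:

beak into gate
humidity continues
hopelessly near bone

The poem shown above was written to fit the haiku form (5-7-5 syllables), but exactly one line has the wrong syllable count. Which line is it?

Line 1: beak(1) + into(2) + gate(1) = 4 (expected 5)
Line 2: humidity(4) + continues(3) = 7 ✓
Line 3: hopelessly(3) + near(1) + bone(1) = 5 ✓

Line 1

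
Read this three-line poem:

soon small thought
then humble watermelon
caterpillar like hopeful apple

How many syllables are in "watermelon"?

4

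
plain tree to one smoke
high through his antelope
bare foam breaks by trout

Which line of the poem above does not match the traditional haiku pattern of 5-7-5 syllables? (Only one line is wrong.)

Line 2

Line 1: plain(1) + tree(1) + to(1) + one(1) + smoke(1) = 5 ✓
Line 2: high(1) + through(1) + his(1) + antelope(3) = 6 (expected 7)
Line 3: bare(1) + foam(1) + breaks(1) + by(1) + trout(1) = 5 ✓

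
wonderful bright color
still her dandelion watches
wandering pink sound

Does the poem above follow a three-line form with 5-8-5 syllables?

No

Line 1: wonderful(3) + bright(1) + color(2) = 6 (expected 5)
Line 2: still(1) + her(1) + dandelion(4) + watches(2) = 8 ✓
Line 3: wandering(3) + pink(1) + sound(1) = 5 ✓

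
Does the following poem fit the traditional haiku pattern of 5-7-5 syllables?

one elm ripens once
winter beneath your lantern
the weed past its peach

Line 1: "one elm ripens once": 1+1+2+1 = 5 ✓
Line 2: "winter beneath your lantern": 2+2+1+2 = 7 ✓
Line 3: "the weed past its peach": 1+1+1+1+1 = 5 ✓

Yes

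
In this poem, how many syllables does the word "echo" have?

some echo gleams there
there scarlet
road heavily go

2

"echo" has 2 syllables.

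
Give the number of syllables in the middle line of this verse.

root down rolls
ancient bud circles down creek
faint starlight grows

7

The middle line: "ancient bud circles down creek": 2+1+2+1+1 = 7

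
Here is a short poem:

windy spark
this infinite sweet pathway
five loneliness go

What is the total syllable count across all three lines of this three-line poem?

15

Line 1: windy(2) + spark(1) = 3
Line 2: this(1) + infinite(3) + sweet(1) + pathway(2) = 7
Line 3: five(1) + loneliness(3) + go(1) = 5
Total: 3 + 7 + 5 = 15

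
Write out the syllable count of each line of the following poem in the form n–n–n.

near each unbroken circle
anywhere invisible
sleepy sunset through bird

7–7–6

Line 1: near (1), each (1), unbroken (3), circle (2) → 7
Line 2: anywhere (3), invisible (4) → 7
Line 3: sleepy (2), sunset (2), through (1), bird (1) → 6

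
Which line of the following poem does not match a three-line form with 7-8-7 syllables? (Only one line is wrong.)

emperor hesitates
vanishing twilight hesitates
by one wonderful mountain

The first line

Line 1: emperor(3) + hesitates(3) = 6 (expected 7)
Line 2: vanishing(3) + twilight(2) + hesitates(3) = 8 ✓
Line 3: by(1) + one(1) + wonderful(3) + mountain(2) = 7 ✓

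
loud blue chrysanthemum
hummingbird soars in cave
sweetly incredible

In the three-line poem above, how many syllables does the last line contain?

6

The last line: sweetly(2) + incredible(4) = 6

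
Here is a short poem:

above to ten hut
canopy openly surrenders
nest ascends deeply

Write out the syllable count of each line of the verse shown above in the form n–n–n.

5–9–5

Line 1: "above to ten hut": 2+1+1+1 = 5
Line 2: "canopy openly surrenders": 3+3+3 = 9
Line 3: "nest ascends deeply": 1+2+2 = 5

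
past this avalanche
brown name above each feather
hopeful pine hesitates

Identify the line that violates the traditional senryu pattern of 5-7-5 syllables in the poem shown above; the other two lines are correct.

Line 3

Line 1: past(1) + this(1) + avalanche(3) = 5 ✓
Line 2: brown(1) + name(1) + above(2) + each(1) + feather(2) = 7 ✓
Line 3: hopeful(2) + pine(1) + hesitates(3) = 6 (expected 5)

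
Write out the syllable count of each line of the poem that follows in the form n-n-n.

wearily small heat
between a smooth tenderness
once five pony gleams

5-7-5

Line 1: "wearily small heat": 3+1+1 = 5
Line 2: "between a smooth tenderness": 2+1+1+3 = 7
Line 3: "once five pony gleams": 1+1+2+1 = 5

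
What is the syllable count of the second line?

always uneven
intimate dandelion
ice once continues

7

The second line: intimate (3), dandelion (4) → 7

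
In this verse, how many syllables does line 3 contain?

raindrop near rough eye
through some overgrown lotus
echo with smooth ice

5

Line 3: echo(2) + with(1) + smooth(1) + ice(1) = 5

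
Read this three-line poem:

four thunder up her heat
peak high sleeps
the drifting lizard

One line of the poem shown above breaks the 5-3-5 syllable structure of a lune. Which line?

Line 1

Line 1: four (1), thunder (2), up (1), her (1), heat (1) → 6 (expected 5)
Line 2: peak (1), high (1), sleeps (1) → 3 ✓
Line 3: the (1), drifting (2), lizard (2) → 5 ✓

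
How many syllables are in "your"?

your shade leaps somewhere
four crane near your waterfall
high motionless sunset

1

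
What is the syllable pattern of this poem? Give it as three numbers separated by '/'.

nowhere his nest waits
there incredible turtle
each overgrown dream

5/7/5

Line 1: nowhere (2), his (1), nest (1), waits (1) → 5
Line 2: there (1), incredible (4), turtle (2) → 7
Line 3: each (1), overgrown (3), dream (1) → 5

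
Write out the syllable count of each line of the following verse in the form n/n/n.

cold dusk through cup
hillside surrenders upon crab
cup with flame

4/8/3

Line 1: cold(1) + dusk(1) + through(1) + cup(1) = 4
Line 2: hillside(2) + surrenders(3) + upon(2) + crab(1) = 8
Line 3: cup(1) + with(1) + flame(1) = 3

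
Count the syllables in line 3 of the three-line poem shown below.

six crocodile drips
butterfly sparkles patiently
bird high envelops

Line 3: bird (1), high (1), envelops (3) → 5

5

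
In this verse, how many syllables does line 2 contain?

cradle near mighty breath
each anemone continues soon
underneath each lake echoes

9

Line 2: "each anemone continues soon": 1+4+3+1 = 9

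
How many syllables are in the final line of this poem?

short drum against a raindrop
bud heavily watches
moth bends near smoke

The final line: moth (1), bends (1), near (1), smoke (1) → 4

4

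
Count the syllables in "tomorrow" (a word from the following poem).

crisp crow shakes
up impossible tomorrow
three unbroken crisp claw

3

"tomorrow" has 3 syllables.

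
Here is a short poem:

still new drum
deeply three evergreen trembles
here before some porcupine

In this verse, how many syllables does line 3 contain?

7

Line 3: "here before some porcupine": 1+2+1+3 = 7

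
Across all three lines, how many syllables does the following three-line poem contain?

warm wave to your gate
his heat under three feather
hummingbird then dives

17

Line 1: "warm wave to your gate": 1+1+1+1+1 = 5
Line 2: "his heat under three feather": 1+1+2+1+2 = 7
Line 3: "hummingbird then dives": 3+1+1 = 5
Total: 5 + 7 + 5 = 17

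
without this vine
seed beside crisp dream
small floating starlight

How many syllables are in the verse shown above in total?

14

Line 1: without(2) + this(1) + vine(1) = 4
Line 2: seed(1) + beside(2) + crisp(1) + dream(1) = 5
Line 3: small(1) + floating(2) + starlight(2) = 5
Total: 4 + 5 + 5 = 14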